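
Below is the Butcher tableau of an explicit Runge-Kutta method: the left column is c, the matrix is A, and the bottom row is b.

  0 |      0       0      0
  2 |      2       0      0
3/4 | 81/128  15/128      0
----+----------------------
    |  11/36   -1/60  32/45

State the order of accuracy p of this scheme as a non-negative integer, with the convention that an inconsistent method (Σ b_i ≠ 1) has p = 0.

3

b = (11/36, -1/60, 32/45)
c = (0, 2, 3/4)
Ac = (0, 0, 15/64)
Σ b_i: 11/36·1 + (-1/60)·1 + 32/45·1 = 1 ✓
b·c: (-1/60)·2 + 32/45·3/4 = 1/2 ✓
b·c²: (-1/60)·4 + 32/45·9/16 = 1/3 ✓
b·Ac: 32/45·15/64 = 1/6 ✓; 3 stages ⇒ order 3.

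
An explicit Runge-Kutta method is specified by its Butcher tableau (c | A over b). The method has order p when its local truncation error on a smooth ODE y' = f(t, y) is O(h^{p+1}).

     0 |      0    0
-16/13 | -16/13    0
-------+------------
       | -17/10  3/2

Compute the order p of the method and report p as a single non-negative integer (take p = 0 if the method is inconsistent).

0

b = (-17/10, 3/2)
c = (0, -16/13)
Σ b_i: (-17/10)·1 + 3/2·1 = -1/5 ≠ 1 ⇒ order 0.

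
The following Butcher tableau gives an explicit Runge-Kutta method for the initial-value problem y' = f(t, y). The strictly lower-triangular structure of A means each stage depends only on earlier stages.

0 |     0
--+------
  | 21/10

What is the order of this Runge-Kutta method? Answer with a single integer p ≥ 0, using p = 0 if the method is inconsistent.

0

b = (21/10)
c = (0)
Σ b_i: 21/10·1 = 21/10 ≠ 1 ⇒ order 0.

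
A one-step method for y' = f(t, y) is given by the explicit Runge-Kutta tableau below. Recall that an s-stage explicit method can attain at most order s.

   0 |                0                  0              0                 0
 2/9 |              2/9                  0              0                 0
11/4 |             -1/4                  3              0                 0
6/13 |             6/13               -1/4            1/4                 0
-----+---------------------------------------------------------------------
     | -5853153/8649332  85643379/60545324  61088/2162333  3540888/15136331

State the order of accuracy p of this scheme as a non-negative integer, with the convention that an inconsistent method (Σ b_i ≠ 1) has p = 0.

b = (-5853153/8649332, 85643379/60545324, 61088/2162333, 3540888/15136331)
c = (0, 2/9, 11/4, 6/13)
Ac = (0, 0, 2/3, 91/144)
Σ b_i: (-5853153/8649332)·1 + 85643379/60545324·1 + 61088/2162333·1 + 3540888/15136331·1 = 1 ✓
b·c: 85643379/60545324·2/9 + 61088/2162333·11/4 + 3540888/15136331·6/13 = 1/2 ✓
b·c²: 85643379/60545324·4/81 + 61088/2162333·121/16 + 3540888/15136331·36/169 = 1/3 ✓
b·Ac: 61088/2162333·2/3 + 3540888/15136331·91/144 = 1/6 ✓
b·c³: 85643379/60545324·8/729 + 61088/2162333·1331/64 + 3540888/15136331·216/2197 = 950323805/1517957766 ≠ 1/4 ⇒ order 3.
b·(c∘Ac): 61088/2162333·11/6 + 3540888/15136331·7/24 = 778595/6486999 ≠ 1/8
b·Ac²: 61088/2162333·4/27 + 3540888/15136331·9737/5184 = 207178783/467063928 ≠ 1/12
b·A²c: 3540888/15136331·1/6 = 590148/15136331 ≠ 1/24

3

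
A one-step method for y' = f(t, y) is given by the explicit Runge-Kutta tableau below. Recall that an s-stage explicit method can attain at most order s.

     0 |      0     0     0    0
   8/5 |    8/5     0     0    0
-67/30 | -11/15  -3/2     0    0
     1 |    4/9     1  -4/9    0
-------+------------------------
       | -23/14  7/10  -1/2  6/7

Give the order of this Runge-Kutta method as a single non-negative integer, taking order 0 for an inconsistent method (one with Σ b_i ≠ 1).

0

b = (-23/14, 7/10, -1/2, 6/7)
c = (0, 8/5, -67/30, 1)
Ac = (0, 0, -12/5, 70/27)
Σ b_i: (-23/14)·1 + 7/10·1 + (-1/2)·1 + 6/7·1 = -41/70 ≠ 1 ⇒ order 0.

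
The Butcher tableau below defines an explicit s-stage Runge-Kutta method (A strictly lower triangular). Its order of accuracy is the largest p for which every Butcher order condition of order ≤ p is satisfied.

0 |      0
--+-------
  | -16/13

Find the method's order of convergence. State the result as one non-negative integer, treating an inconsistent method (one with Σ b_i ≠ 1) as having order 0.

0

b = (-16/13)
c = (0)
Σ b_i: (-16/13)·1 = -16/13 ≠ 1 ⇒ order 0.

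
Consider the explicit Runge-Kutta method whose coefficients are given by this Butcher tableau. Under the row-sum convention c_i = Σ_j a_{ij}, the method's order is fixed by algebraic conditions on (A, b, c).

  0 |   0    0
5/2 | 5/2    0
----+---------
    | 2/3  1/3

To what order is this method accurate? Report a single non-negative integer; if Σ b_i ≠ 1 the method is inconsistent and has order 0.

1

b = (2/3, 1/3)
c = (0, 5/2)
Σ b_i: 2/3·1 + 1/3·1 = 1 ✓
b·c: 1/3·5/2 = 5/6 ≠ 1/2 ⇒ order 1.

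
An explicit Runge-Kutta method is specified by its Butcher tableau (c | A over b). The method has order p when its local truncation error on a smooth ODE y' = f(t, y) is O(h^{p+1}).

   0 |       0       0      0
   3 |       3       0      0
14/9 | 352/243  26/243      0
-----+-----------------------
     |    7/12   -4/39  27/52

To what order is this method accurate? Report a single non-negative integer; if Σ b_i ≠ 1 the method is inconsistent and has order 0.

3

b = (7/12, -4/39, 27/52)
c = (0, 3, 14/9)
Ac = (0, 0, 26/81)
Σ b_i: 7/12·1 + (-4/39)·1 + 27/52·1 = 1 ✓
b·c: (-4/39)·3 + 27/52·14/9 = 1/2 ✓
b·c²: (-4/39)·9 + 27/52·196/81 = 1/3 ✓
b·Ac: 27/52·26/81 = 1/6 ✓; 3 stages ⇒ order 3.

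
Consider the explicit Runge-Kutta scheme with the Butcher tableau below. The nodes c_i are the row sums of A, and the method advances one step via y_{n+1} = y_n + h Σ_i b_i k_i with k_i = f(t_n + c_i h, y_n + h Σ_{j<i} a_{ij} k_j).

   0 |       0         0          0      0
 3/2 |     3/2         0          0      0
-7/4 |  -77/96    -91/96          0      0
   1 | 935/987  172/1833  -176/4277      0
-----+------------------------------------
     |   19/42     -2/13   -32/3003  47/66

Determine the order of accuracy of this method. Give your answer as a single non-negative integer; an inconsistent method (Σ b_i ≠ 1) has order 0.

b = (19/42, -2/13, -32/3003, 47/66)
c = (0, 3/2, -7/4, 1)
Ac = (0, 0, -91/64, 10/47)
Σ b_i: 19/42·1 + (-2/13)·1 + (-32/3003)·1 + 47/66·1 = 1 ✓
b·c: (-2/13)·3/2 + (-32/3003)·(-7/4) + 47/66·1 = 1/2 ✓
b·c²: (-2/13)·9/4 + (-32/3003)·49/16 + 47/66·1 = 1/3 ✓
b·Ac: (-32/3003)·(-91/64) + 47/66·10/47 = 1/6 ✓
b·c³: (-2/13)·27/8 + (-32/3003)·(-343/64) + 47/66·1 = 1/4 ✓
b·(c∘Ac): (-32/3003)·637/256 + 47/66·10/47 = 1/8 ✓
b·Ac²: (-32/3003)·(-273/128) + 47/66·4/47 = 1/12 ✓
b·A²c: 47/66·11/188 = 1/24 ✓; 4 stages ⇒ order 4.

4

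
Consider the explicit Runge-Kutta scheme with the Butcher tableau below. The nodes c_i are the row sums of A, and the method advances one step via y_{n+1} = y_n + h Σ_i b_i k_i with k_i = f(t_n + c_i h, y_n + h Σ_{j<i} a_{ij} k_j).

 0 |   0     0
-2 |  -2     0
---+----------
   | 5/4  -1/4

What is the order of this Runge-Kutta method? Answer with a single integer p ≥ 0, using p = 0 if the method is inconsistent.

2

b = (5/4, -1/4)
c = (0, -2)
Σ b_i: 5/4·1 + (-1/4)·1 = 1 ✓
b·c: (-1/4)·(-2) = 1/2 ✓; 2 stages ⇒ order 2.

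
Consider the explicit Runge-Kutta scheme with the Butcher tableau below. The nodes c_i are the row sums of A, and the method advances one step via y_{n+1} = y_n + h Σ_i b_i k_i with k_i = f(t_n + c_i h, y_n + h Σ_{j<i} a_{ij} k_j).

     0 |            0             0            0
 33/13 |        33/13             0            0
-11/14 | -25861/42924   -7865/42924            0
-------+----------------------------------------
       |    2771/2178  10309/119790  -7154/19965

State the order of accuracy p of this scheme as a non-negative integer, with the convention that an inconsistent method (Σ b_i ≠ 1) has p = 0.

3

b = (2771/2178, 10309/119790, -7154/19965)
c = (0, 33/13, -11/14)
Ac = (0, 0, -6655/14308)
Σ b_i: 2771/2178·1 + 10309/119790·1 + (-7154/19965)·1 = 1 ✓
b·c: 10309/119790·33/13 + (-7154/19965)·(-11/14) = 1/2 ✓
b·c²: 10309/119790·1089/169 + (-7154/19965)·121/196 = 1/3 ✓
b·Ac: (-7154/19965)·(-6655/14308) = 1/6 ✓; 3 stages ⇒ order 3.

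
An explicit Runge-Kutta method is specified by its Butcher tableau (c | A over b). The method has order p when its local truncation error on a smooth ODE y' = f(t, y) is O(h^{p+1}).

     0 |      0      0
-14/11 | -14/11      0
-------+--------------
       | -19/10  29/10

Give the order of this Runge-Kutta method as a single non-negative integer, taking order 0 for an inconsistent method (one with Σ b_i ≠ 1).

1

b = (-19/10, 29/10)
c = (0, -14/11)
Σ b_i: (-19/10)·1 + 29/10·1 = 1 ✓
b·c: 29/10·(-14/11) = -203/55 ≠ 1/2 ⇒ order 1.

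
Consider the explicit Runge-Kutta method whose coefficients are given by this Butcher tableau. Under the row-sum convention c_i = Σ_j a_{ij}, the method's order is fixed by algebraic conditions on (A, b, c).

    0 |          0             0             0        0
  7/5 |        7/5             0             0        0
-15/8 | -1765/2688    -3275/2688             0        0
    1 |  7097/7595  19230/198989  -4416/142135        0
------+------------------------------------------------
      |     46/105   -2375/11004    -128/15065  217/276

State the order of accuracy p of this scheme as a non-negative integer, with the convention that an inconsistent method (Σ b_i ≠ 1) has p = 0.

b = (46/105, -2375/11004, -128/15065, 217/276)
c = (0, 7/5, -15/8, 1)
Ac = (0, 0, -655/384, 6/31)
Σ b_i: 46/105·1 + (-2375/11004)·1 + (-128/15065)·1 + 217/276·1 = 1 ✓
b·c: (-2375/11004)·7/5 + (-128/15065)·(-15/8) + 217/276·1 = 1/2 ✓
b·c²: (-2375/11004)·49/25 + (-128/15065)·225/64 + 217/276·1 = 1/3 ✓
b·Ac: (-128/15065)·(-655/384) + 217/276·6/31 = 1/6 ✓
b·c³: (-2375/11004)·343/125 + (-128/15065)·(-3375/512) + 217/276·1 = 1/4 ✓
b·(c∘Ac): (-128/15065)·3275/1024 + 217/276·6/31 = 1/8 ✓
b·Ac²: (-128/15065)·(-917/384) + 217/276·87/1085 = 1/12 ✓
b·A²c: 217/276·23/434 = 1/24 ✓; 4 stages ⇒ order 4.

4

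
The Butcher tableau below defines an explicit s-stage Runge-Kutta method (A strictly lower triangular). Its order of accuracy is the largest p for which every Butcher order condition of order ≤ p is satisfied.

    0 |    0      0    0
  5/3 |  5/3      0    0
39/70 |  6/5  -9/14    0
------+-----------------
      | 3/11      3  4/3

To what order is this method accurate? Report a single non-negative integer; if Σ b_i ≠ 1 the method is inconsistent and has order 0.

0

b = (3/11, 3, 4/3)
c = (0, 5/3, 39/70)
Ac = (0, 0, -15/14)
Σ b_i: 3/11·1 + 3·1 + 4/3·1 = 152/33 ≠ 1 ⇒ order 0.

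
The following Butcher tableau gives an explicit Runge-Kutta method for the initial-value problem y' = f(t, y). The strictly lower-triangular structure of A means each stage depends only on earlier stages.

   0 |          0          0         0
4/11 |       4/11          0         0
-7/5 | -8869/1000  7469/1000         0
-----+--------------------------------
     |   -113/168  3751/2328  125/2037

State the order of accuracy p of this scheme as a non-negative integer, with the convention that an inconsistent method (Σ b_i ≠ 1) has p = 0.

b = (-113/168, 3751/2328, 125/2037)
c = (0, 4/11, -7/5)
Ac = (0, 0, 679/250)
Σ b_i: (-113/168)·1 + 3751/2328·1 + 125/2037·1 = 1 ✓
b·c: 3751/2328·4/11 + 125/2037·(-7/5) = 1/2 ✓
b·c²: 3751/2328·16/121 + 125/2037·49/25 = 1/3 ✓
b·Ac: 125/2037·679/250 = 1/6 ✓; 3 stages ⇒ order 3.

3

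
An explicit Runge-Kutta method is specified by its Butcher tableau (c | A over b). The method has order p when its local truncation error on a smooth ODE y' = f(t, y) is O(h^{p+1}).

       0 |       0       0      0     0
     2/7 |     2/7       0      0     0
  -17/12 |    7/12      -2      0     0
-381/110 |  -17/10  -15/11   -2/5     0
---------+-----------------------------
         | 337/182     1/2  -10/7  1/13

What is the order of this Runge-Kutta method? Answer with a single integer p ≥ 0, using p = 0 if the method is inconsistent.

1

b = (337/182, 1/2, -10/7, 1/13)
c = (0, 2/7, -17/12, -381/110)
Ac = (0, 0, -4/7, 409/2310)
Σ b_i: 337/182·1 + 1/2·1 + (-10/7)·1 + 1/13·1 = 1 ✓
b·c: 1/2·2/7 + (-10/7)·(-17/12) + 1/13·(-381/110) = 4076/2145 ≠ 1/2 ⇒ order 1.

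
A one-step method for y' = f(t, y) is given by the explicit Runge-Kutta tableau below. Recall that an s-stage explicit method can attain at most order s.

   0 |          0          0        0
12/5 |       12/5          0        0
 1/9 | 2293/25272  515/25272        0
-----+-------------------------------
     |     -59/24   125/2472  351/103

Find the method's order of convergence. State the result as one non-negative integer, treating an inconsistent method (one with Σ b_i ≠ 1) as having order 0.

3

b = (-59/24, 125/2472, 351/103)
c = (0, 12/5, 1/9)
Ac = (0, 0, 103/2106)
Σ b_i: (-59/24)·1 + 125/2472·1 + 351/103·1 = 1 ✓
b·c: 125/2472·12/5 + 351/103·1/9 = 1/2 ✓
b·c²: 125/2472·144/25 + 351/103·1/81 = 1/3 ✓
b·Ac: 351/103·103/2106 = 1/6 ✓; 3 stages ⇒ order 3.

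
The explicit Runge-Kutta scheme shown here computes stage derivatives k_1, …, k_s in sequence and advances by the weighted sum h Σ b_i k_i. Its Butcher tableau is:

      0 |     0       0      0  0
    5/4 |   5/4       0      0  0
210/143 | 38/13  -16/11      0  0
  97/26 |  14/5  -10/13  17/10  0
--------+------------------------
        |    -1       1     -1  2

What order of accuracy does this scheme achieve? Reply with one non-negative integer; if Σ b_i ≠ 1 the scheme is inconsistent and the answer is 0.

1

b = (-1, 1, -1, 2)
c = (0, 5/4, 210/143, 97/26)
Ac = (0, 0, -20/11, 439/286)
Σ b_i: (-1)·1 + 1·1 + (-1)·1 + 2·1 = 1 ✓
b·c: 1·5/4 + (-1)·210/143 + 2·97/26 = 4143/572 ≠ 1/2 ⇒ order 1.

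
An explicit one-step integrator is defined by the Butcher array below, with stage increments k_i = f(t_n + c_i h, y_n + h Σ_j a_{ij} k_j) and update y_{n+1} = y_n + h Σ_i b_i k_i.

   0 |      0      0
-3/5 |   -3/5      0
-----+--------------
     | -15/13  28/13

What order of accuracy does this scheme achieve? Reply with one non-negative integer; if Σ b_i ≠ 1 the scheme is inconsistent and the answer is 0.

b = (-15/13, 28/13)
c = (0, -3/5)
Σ b_i: (-15/13)·1 + 28/13·1 = 1 ✓
b·c: 28/13·(-3/5) = -84/65 ≠ 1/2 ⇒ order 1.

1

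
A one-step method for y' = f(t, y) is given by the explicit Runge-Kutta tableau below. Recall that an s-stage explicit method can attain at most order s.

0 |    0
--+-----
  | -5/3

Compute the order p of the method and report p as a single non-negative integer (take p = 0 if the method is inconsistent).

b = (-5/3)
c = (0)
Σ b_i: (-5/3)·1 = -5/3 ≠ 1 ⇒ order 0.

0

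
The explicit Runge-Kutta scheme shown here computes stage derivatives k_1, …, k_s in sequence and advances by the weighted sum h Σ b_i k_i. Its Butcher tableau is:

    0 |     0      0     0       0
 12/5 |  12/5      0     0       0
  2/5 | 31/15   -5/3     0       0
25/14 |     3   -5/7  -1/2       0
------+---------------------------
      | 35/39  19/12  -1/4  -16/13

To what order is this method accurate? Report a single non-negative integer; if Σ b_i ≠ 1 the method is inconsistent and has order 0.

1

b = (35/39, 19/12, -1/4, -16/13)
c = (0, 12/5, 2/5, 25/14)
Ac = (0, 0, -4, -67/35)
Σ b_i: 35/39·1 + 19/12·1 + (-1/4)·1 + (-16/13)·1 = 1 ✓
b·c: 19/12·12/5 + (-1/4)·2/5 + (-16/13)·25/14 = 1367/910 ≠ 1/2 ⇒ order 1.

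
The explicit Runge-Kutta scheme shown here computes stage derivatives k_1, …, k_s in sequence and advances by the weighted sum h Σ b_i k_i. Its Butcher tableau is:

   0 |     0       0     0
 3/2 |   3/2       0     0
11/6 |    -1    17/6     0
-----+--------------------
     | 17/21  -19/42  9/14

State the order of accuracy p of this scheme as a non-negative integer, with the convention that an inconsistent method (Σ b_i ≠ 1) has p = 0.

b = (17/21, -19/42, 9/14)
c = (0, 3/2, 11/6)
Ac = (0, 0, 17/4)
Σ b_i: 17/21·1 + (-19/42)·1 + 9/14·1 = 1 ✓
b·c: (-19/42)·3/2 + 9/14·11/6 = 1/2 ✓
b·c²: (-19/42)·9/4 + 9/14·121/36 = 8/7 ≠ 1/3 ⇒ order 2.
b·Ac: 9/14·17/4 = 153/56 ≠ 1/6

2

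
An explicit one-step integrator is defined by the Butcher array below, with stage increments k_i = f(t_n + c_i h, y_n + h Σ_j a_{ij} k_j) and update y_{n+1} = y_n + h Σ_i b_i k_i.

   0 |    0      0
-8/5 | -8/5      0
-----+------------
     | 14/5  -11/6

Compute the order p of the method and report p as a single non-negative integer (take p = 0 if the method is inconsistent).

0

b = (14/5, -11/6)
c = (0, -8/5)
Σ b_i: 14/5·1 + (-11/6)·1 = 29/30 ≠ 1 ⇒ order 0.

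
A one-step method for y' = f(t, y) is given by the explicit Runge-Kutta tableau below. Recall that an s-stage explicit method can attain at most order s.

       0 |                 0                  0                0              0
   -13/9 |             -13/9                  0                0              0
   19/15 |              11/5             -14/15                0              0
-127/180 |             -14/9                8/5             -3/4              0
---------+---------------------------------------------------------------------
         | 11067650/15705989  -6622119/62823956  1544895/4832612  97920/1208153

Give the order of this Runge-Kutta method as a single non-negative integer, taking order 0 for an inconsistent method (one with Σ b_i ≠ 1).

b = (11067650/15705989, -6622119/62823956, 1544895/4832612, 97920/1208153)
c = (0, -13/9, 19/15, -127/180)
Ac = (0, 0, 182/135, -587/180)
Σ b_i: 11067650/15705989·1 + (-6622119/62823956)·1 + 1544895/4832612·1 + 97920/1208153·1 = 1 ✓
b·c: (-6622119/62823956)·(-13/9) + 1544895/4832612·19/15 + 97920/1208153·(-127/180) = 1/2 ✓
b·c²: (-6622119/62823956)·169/81 + 1544895/4832612·361/225 + 97920/1208153·16129/32400 = 1/3 ✓
b·Ac: 1544895/4832612·182/135 + 97920/1208153·(-587/180) = 1/6 ✓
b·c³: (-6622119/62823956)·(-2197/729) + 1544895/4832612·6859/3375 + 97920/1208153·(-2048383/5832000) = 48357883/51505470 ≠ 1/4 ⇒ order 3.
b·(c∘Ac): 1544895/4832612·3458/2025 + 97920/1208153·74549/32400 = 8848403/12081530 ≠ 1/8
b·Ac²: 1544895/4832612·(-2366/1215) + 97920/1208153·17293/8100 = -7717027/17168490 ≠ 1/12
b·A²c: 97920/1208153·(-91/90) = -99008/1208153 ≠ 1/24

3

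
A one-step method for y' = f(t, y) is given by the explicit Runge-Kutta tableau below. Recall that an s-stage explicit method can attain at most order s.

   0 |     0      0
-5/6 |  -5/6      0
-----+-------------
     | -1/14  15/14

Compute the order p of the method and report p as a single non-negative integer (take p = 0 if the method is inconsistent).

b = (-1/14, 15/14)
c = (0, -5/6)
Σ b_i: (-1/14)·1 + 15/14·1 = 1 ✓
b·c: 15/14·(-5/6) = -25/28 ≠ 1/2 ⇒ order 1.

1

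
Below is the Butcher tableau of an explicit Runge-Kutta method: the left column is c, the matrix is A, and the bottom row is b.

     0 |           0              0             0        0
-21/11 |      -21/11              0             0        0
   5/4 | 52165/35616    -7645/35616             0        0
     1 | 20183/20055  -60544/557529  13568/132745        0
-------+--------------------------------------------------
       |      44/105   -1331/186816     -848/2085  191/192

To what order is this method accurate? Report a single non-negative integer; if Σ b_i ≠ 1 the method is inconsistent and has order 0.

b = (44/105, -1331/186816, -848/2085, 191/192)
c = (0, -21/11, 5/4, 1)
Ac = (0, 0, 695/1696, 64/191)
Σ b_i: 44/105·1 + (-1331/186816)·1 + (-848/2085)·1 + 191/192·1 = 1 ✓
b·c: (-1331/186816)·(-21/11) + (-848/2085)·5/4 + 191/192·1 = 1/2 ✓
b·c²: (-1331/186816)·441/121 + (-848/2085)·25/16 + 191/192·1 = 1/3 ✓
b·Ac: (-848/2085)·695/1696 + 191/192·64/191 = 1/6 ✓
b·c³: (-1331/186816)·(-9261/1331) + (-848/2085)·125/64 + 191/192·1 = 1/4 ✓
b·(c∘Ac): (-848/2085)·3475/6784 + 191/192·64/191 = 1/8 ✓
b·Ac²: (-848/2085)·(-14595/18656) + 191/192·(-496/2101) = 1/12 ✓
b·A²c: 191/192·8/191 = 1/24 ✓; 4 stages ⇒ order 4.

4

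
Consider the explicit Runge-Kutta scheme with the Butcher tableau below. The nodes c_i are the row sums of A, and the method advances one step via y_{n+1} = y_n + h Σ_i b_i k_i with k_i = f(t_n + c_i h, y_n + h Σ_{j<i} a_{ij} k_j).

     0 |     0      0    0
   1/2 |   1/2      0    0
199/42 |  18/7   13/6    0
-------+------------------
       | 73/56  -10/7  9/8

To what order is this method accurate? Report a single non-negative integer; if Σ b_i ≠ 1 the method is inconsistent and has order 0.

1

b = (73/56, -10/7, 9/8)
c = (0, 1/2, 199/42)
Ac = (0, 0, 13/12)
Σ b_i: 73/56·1 + (-10/7)·1 + 9/8·1 = 1 ✓
b·c: (-10/7)·1/2 + 9/8·199/42 = 517/112 ≠ 1/2 ⇒ order 1.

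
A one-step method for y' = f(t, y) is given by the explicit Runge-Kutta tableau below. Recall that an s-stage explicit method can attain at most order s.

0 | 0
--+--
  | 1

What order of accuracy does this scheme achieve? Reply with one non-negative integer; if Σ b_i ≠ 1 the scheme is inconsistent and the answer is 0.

b = (1)
c = (0)
Σ b_i: 1·1 = 1 ✓; 1 stage ⇒ order 1.

1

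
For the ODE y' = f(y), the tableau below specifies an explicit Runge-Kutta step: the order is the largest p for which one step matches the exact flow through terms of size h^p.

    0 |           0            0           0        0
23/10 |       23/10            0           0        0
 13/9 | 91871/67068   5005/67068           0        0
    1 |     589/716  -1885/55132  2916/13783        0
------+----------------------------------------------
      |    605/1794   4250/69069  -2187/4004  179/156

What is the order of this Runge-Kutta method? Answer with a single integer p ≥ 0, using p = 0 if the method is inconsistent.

b = (605/1794, 4250/69069, -2187/4004, 179/156)
c = (0, 23/10, 13/9, 1)
Ac = (0, 0, 1001/5832, 325/1432)
Σ b_i: 605/1794·1 + 4250/69069·1 + (-2187/4004)·1 + 179/156·1 = 1 ✓
b·c: 4250/69069·23/10 + (-2187/4004)·13/9 + 179/156·1 = 1/2 ✓
b·c²: 4250/69069·529/100 + (-2187/4004)·169/81 + 179/156·1 = 1/3 ✓
b·Ac: (-2187/4004)·1001/5832 + 179/156·325/1432 = 1/6 ✓
b·c³: 4250/69069·12167/1000 + (-2187/4004)·2197/729 + 179/156·1 = 1/4 ✓
b·(c∘Ac): (-2187/4004)·13013/52488 + 179/156·325/1432 = 1/8 ✓
b·Ac²: (-2187/4004)·23023/58320 + 179/156·3731/14320 = 1/12 ✓
b·A²c: 179/156·13/358 = 1/24 ✓; 4 stages ⇒ order 4.

4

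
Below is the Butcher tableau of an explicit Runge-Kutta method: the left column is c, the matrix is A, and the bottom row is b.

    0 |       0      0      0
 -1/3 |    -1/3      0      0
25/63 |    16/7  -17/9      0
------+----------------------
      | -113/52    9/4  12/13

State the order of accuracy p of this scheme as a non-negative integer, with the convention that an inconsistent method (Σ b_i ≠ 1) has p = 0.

b = (-113/52, 9/4, 12/13)
c = (0, -1/3, 25/63)
Ac = (0, 0, 17/27)
Σ b_i: (-113/52)·1 + 9/4·1 + 12/13·1 = 1 ✓
b·c: 9/4·(-1/3) + 12/13·25/63 = -419/1092 ≠ 1/2 ⇒ order 1.

1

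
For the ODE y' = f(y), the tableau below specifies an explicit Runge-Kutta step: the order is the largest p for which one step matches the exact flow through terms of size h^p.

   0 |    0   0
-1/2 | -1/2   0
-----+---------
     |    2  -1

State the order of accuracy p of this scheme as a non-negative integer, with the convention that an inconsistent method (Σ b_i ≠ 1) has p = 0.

b = (2, -1)
c = (0, -1/2)
Σ b_i: 2·1 + (-1)·1 = 1 ✓
b·c: (-1)·(-1/2) = 1/2 ✓; 2 stages ⇒ order 2.

2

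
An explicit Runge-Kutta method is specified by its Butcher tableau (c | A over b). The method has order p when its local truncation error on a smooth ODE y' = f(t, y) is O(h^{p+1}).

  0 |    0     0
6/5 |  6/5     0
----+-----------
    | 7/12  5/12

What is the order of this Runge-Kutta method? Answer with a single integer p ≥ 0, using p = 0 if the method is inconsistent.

b = (7/12, 5/12)
c = (0, 6/5)
Σ b_i: 7/12·1 + 5/12·1 = 1 ✓
b·c: 5/12·6/5 = 1/2 ✓; 2 stages ⇒ order 2.

2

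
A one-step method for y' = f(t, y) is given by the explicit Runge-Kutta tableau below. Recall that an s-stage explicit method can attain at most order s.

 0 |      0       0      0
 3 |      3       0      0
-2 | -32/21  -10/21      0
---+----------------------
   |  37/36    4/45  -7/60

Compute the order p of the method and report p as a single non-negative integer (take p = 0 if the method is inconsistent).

b = (37/36, 4/45, -7/60)
c = (0, 3, -2)
Ac = (0, 0, -10/7)
Σ b_i: 37/36·1 + 4/45·1 + (-7/60)·1 = 1 ✓
b·c: 4/45·3 + (-7/60)·(-2) = 1/2 ✓
b·c²: 4/45·9 + (-7/60)·4 = 1/3 ✓
b·Ac: (-7/60)·(-10/7) = 1/6 ✓; 3 stages ⇒ order 3.

3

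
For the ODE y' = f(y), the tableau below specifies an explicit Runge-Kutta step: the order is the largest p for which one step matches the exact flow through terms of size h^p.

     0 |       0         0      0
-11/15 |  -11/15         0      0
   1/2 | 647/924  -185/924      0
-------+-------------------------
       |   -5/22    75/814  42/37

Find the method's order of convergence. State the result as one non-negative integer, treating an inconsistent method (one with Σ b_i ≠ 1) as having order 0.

3

b = (-5/22, 75/814, 42/37)
c = (0, -11/15, 1/2)
Ac = (0, 0, 37/252)
Σ b_i: (-5/22)·1 + 75/814·1 + 42/37·1 = 1 ✓
b·c: 75/814·(-11/15) + 42/37·1/2 = 1/2 ✓
b·c²: 75/814·121/225 + 42/37·1/4 = 1/3 ✓
b·Ac: 42/37·37/252 = 1/6 ✓; 3 stages ⇒ order 3.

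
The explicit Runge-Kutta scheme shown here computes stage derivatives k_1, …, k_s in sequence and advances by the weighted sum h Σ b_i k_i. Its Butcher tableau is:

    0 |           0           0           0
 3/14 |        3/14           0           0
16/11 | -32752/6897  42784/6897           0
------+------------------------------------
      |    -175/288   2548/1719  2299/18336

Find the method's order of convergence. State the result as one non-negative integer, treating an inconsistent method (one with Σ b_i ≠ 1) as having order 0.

b = (-175/288, 2548/1719, 2299/18336)
c = (0, 3/14, 16/11)
Ac = (0, 0, 3056/2299)
Σ b_i: (-175/288)·1 + 2548/1719·1 + 2299/18336·1 = 1 ✓
b·c: 2548/1719·3/14 + 2299/18336·16/11 = 1/2 ✓
b·c²: 2548/1719·9/196 + 2299/18336·256/121 = 1/3 ✓
b·Ac: 2299/18336·3056/2299 = 1/6 ✓; 3 stages ⇒ order 3.

3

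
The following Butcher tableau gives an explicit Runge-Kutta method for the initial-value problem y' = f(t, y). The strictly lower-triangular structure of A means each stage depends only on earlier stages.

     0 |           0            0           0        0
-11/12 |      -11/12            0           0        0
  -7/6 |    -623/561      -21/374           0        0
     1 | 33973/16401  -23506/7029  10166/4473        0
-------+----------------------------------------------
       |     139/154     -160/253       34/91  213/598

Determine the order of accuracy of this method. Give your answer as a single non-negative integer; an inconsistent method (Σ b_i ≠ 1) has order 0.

4

b = (139/154, -160/253, 34/91, 213/598)
c = (0, -11/12, -7/6, 1)
Ac = (0, 0, 7/136, 529/1278)
Σ b_i: 139/154·1 + (-160/253)·1 + 34/91·1 + 213/598·1 = 1 ✓
b·c: (-160/253)·(-11/12) + 34/91·(-7/6) + 213/598·1 = 1/2 ✓
b·c²: (-160/253)·121/144 + 34/91·49/36 + 213/598·1 = 1/3 ✓
b·Ac: 34/91·7/136 + 213/598·529/1278 = 1/6 ✓
b·c³: (-160/253)·(-1331/1728) + 34/91·(-343/216) + 213/598·1 = 1/4 ✓
b·(c∘Ac): 34/91·(-49/816) + 213/598·529/1278 = 1/8 ✓
b·Ac²: 34/91·(-77/1632) + 213/598·161/568 = 1/12 ✓
b·A²c: 213/598·299/2556 = 1/24 ✓; 4 stages ⇒ order 4.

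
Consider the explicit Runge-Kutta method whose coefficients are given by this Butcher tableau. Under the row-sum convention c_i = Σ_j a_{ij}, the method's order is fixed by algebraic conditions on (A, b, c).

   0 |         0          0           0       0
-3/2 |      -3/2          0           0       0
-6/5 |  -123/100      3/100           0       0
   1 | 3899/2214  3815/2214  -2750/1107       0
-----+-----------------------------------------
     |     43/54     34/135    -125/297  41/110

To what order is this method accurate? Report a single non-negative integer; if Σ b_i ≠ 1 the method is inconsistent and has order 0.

4

b = (43/54, 34/135, -125/297, 41/110)
c = (0, -3/2, -6/5, 1)
Ac = (0, 0, -9/200, 65/164)
Σ b_i: 43/54·1 + 34/135·1 + (-125/297)·1 + 41/110·1 = 1 ✓
b·c: 34/135·(-3/2) + (-125/297)·(-6/5) + 41/110·1 = 1/2 ✓
b·c²: 34/135·9/4 + (-125/297)·36/25 + 41/110·1 = 1/3 ✓
b·Ac: (-125/297)·(-9/200) + 41/110·65/164 = 1/6 ✓
b·c³: 34/135·(-27/8) + (-125/297)·(-216/125) + 41/110·1 = 1/4 ✓
b·(c∘Ac): (-125/297)·27/500 + 41/110·65/164 = 1/8 ✓
b·Ac²: (-125/297)·27/400 + 41/110·295/984 = 1/12 ✓
b·A²c: 41/110·55/492 = 1/24 ✓; 4 stages ⇒ order 4.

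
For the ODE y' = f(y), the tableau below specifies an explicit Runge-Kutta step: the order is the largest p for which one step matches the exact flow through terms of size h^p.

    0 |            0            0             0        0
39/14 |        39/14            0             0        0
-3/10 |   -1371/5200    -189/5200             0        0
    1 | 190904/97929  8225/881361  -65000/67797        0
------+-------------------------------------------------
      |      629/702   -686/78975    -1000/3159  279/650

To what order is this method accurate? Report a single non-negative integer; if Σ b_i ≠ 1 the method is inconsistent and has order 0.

4

b = (629/702, -686/78975, -1000/3159, 279/650)
c = (0, 39/14, -3/10, 1)
Ac = (0, 0, -81/800, 175/558)
Σ b_i: 629/702·1 + (-686/78975)·1 + (-1000/3159)·1 + 279/650·1 = 1 ✓
b·c: (-686/78975)·39/14 + (-1000/3159)·(-3/10) + 279/650·1 = 1/2 ✓
b·c²: (-686/78975)·1521/196 + (-1000/3159)·9/100 + 279/650·1 = 1/3 ✓
b·Ac: (-1000/3159)·(-81/800) + 279/650·175/558 = 1/6 ✓
b·c³: (-686/78975)·59319/2744 + (-1000/3159)·(-27/1000) + 279/650·1 = 1/4 ✓
b·(c∘Ac): (-1000/3159)·243/8000 + 279/650·175/558 = 1/8 ✓
b·Ac²: (-1000/3159)·(-3159/11200) + 279/650·(-325/23436) = 1/12 ✓
b·A²c: 279/650·325/3348 = 1/24 ✓; 4 stages ⇒ order 4.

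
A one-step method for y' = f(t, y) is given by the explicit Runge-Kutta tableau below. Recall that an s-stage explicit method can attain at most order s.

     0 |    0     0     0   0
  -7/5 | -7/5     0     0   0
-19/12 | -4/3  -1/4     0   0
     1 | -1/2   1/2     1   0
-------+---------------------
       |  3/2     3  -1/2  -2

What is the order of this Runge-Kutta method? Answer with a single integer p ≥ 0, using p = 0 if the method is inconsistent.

0

b = (3/2, 3, -1/2, -2)
c = (0, -7/5, -19/12, 1)
Ac = (0, 0, 7/20, -137/60)
Σ b_i: 3/2·1 + 3·1 + (-1/2)·1 + (-2)·1 = 2 ≠ 1 ⇒ order 0.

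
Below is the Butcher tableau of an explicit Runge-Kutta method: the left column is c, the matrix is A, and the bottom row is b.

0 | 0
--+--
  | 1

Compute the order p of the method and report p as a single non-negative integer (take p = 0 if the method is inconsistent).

b = (1)
c = (0)
Σ b_i: 1·1 = 1 ✓; 1 stage ⇒ order 1.

1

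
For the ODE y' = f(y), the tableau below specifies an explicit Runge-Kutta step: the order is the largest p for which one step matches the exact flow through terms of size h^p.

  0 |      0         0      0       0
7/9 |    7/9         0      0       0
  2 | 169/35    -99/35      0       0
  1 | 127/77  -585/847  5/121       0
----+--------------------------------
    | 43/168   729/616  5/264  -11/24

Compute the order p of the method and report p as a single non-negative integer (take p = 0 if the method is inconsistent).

b = (43/168, 729/616, 5/264, -11/24)
c = (0, 7/9, 2, 1)
Ac = (0, 0, -11/5, -5/11)
Σ b_i: 43/168·1 + 729/616·1 + 5/264·1 + (-11/24)·1 = 1 ✓
b·c: 729/616·7/9 + 5/264·2 + (-11/24)·1 = 1/2 ✓
b·c²: 729/616·49/81 + 5/264·4 + (-11/24)·1 = 1/3 ✓
b·Ac: 5/264·(-11/5) + (-11/24)·(-5/11) = 1/6 ✓
b·c³: 729/616·343/729 + 5/264·8 + (-11/24)·1 = 1/4 ✓
b·(c∘Ac): 5/264·(-22/5) + (-11/24)·(-5/11) = 1/8 ✓
b·Ac²: 5/264·(-77/45) + (-11/24)·(-25/99) = 1/12 ✓
b·A²c: (-11/24)·(-1/11) = 1/24 ✓; 4 stages ⇒ order 4.

4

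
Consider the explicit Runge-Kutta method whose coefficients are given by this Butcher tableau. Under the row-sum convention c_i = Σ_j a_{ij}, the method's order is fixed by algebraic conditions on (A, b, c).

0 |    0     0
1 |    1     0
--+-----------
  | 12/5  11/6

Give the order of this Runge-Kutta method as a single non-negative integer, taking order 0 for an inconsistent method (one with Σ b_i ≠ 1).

0

b = (12/5, 11/6)
c = (0, 1)
Σ b_i: 12/5·1 + 11/6·1 = 127/30 ≠ 1 ⇒ order 0.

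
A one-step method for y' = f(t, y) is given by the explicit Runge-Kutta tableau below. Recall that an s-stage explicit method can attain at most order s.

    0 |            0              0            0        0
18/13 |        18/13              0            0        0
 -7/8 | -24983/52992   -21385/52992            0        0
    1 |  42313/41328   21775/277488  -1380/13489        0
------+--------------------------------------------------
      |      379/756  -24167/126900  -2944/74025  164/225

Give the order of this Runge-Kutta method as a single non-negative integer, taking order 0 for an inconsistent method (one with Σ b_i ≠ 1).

b = (379/756, -24167/126900, -2944/74025, 164/225)
c = (0, 18/13, -7/8, 1)
Ac = (0, 0, -1645/2944, 65/328)
Σ b_i: 379/756·1 + (-24167/126900)·1 + (-2944/74025)·1 + 164/225·1 = 1 ✓
b·c: (-24167/126900)·18/13 + (-2944/74025)·(-7/8) + 164/225·1 = 1/2 ✓
b·c²: (-24167/126900)·324/169 + (-2944/74025)·49/64 + 164/225·1 = 1/3 ✓
b·Ac: (-2944/74025)·(-1645/2944) + 164/225·65/328 = 1/6 ✓
b·c³: (-24167/126900)·5832/2197 + (-2944/74025)·(-343/512) + 164/225·1 = 1/4 ✓
b·(c∘Ac): (-2944/74025)·11515/23552 + 164/225·65/328 = 1/8 ✓
b·Ac²: (-2944/74025)·(-14805/19136) + 164/225·15/208 = 1/12 ✓
b·A²c: 164/225·75/1312 = 1/24 ✓; 4 stages ⇒ order 4.

4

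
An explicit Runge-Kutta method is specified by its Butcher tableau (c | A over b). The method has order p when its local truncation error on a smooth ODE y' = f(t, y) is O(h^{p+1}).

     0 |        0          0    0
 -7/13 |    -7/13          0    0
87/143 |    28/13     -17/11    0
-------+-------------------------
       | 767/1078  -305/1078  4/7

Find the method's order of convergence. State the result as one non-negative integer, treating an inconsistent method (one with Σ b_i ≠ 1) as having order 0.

b = (767/1078, -305/1078, 4/7)
c = (0, -7/13, 87/143)
Ac = (0, 0, 119/143)
Σ b_i: 767/1078·1 + (-305/1078)·1 + 4/7·1 = 1 ✓
b·c: (-305/1078)·(-7/13) + 4/7·87/143 = 1/2 ✓
b·c²: (-305/1078)·49/169 + 4/7·7569/20449 = 37067/286286 ≠ 1/3 ⇒ order 2.
b·Ac: 4/7·119/143 = 68/143 ≠ 1/6

2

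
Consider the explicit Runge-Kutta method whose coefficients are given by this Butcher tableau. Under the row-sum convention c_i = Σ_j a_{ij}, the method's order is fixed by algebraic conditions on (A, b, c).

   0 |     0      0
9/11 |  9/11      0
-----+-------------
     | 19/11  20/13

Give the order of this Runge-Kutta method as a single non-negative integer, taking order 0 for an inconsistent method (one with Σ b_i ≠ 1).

b = (19/11, 20/13)
c = (0, 9/11)
Σ b_i: 19/11·1 + 20/13·1 = 467/143 ≠ 1 ⇒ order 0.

0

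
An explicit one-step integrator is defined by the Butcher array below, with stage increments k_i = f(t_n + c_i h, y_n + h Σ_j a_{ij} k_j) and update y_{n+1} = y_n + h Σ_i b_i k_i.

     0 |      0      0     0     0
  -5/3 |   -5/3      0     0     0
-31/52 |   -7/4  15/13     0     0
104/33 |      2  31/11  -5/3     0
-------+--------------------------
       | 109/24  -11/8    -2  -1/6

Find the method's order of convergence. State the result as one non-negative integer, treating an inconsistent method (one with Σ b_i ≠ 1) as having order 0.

1

b = (109/24, -11/8, -2, -1/6)
c = (0, -5/3, -31/52, 104/33)
Ac = (0, 0, -25/13, -6355/1716)
Σ b_i: 109/24·1 + (-11/8)·1 + (-2)·1 + (-1/6)·1 = 1 ✓
b·c: (-11/8)·(-5/3) + (-2)·(-31/52) + (-1/6)·104/33 = 30463/10296 ≠ 1/2 ⇒ order 1.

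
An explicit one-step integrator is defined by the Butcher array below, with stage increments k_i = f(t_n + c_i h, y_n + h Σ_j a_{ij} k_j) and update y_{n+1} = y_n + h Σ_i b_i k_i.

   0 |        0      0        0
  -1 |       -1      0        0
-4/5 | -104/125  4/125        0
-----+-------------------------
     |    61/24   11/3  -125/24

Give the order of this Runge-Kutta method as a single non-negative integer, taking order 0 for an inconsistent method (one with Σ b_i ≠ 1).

3

b = (61/24, 11/3, -125/24)
c = (0, -1, -4/5)
Ac = (0, 0, -4/125)
Σ b_i: 61/24·1 + 11/3·1 + (-125/24)·1 = 1 ✓
b·c: 11/3·(-1) + (-125/24)·(-4/5) = 1/2 ✓
b·c²: 11/3·1 + (-125/24)·16/25 = 1/3 ✓
b·Ac: (-125/24)·(-4/125) = 1/6 ✓; 3 stages ⇒ order 3.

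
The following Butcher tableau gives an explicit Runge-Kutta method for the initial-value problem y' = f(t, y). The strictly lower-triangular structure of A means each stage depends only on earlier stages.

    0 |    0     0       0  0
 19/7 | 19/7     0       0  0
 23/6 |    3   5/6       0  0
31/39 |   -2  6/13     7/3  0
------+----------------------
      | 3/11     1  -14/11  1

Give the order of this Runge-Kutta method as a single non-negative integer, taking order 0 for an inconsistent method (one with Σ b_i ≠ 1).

b = (3/11, 1, -14/11, 1)
c = (0, 19/7, 23/6, 31/39)
Ac = (0, 0, 95/42, 16703/1638)
Σ b_i: 3/11·1 + 1·1 + (-14/11)·1 + 1·1 = 1 ✓
b·c: 1·19/7 + (-14/11)·23/6 + 1·31/39 = -1371/1001 ≠ 1/2 ⇒ order 1.

1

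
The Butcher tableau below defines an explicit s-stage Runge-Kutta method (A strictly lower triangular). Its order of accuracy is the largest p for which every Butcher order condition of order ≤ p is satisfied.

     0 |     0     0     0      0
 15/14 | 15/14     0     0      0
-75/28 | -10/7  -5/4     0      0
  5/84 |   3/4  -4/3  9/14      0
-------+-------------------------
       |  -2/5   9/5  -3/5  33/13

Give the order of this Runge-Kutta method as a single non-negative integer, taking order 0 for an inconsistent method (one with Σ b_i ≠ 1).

b = (-2/5, 9/5, -3/5, 33/13)
c = (0, 15/14, -75/28, 5/84)
Ac = (0, 0, -75/56, -1235/392)
Σ b_i: (-2/5)·1 + 9/5·1 + (-3/5)·1 + 33/13·1 = 217/65 ≠ 1 ⇒ order 0.

0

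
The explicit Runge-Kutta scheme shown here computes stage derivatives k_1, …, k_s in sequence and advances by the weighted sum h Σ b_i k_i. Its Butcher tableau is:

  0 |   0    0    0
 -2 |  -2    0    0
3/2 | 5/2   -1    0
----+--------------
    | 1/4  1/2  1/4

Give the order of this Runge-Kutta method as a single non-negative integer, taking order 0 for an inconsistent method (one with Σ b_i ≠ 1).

b = (1/4, 1/2, 1/4)
c = (0, -2, 3/2)
Ac = (0, 0, 2)
Σ b_i: 1/4·1 + 1/2·1 + 1/4·1 = 1 ✓
b·c: 1/2·(-2) + 1/4·3/2 = -5/8 ≠ 1/2 ⇒ order 1.

1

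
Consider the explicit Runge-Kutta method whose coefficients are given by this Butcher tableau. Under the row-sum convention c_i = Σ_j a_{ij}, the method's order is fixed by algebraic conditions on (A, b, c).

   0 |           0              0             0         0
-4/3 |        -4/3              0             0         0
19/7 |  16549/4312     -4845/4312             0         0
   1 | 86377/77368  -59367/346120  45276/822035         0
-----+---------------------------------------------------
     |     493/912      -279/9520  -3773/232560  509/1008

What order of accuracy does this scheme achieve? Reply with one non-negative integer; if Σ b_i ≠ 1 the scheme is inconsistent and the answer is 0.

4

b = (493/912, -279/9520, -3773/232560, 509/1008)
c = (0, -4/3, 19/7, 1)
Ac = (0, 0, 1615/1078, 385/1018)
Σ b_i: 493/912·1 + (-279/9520)·1 + (-3773/232560)·1 + 509/1008·1 = 1 ✓
b·c: (-279/9520)·(-4/3) + (-3773/232560)·19/7 + 509/1008·1 = 1/2 ✓
b·c²: (-279/9520)·16/9 + (-3773/232560)·361/49 + 509/1008·1 = 1/3 ✓
b·Ac: (-3773/232560)·1615/1078 + 509/1008·385/1018 = 1/6 ✓
b·c³: (-279/9520)·(-64/27) + (-3773/232560)·6859/343 + 509/1008·1 = 1/4 ✓
b·(c∘Ac): (-3773/232560)·30685/7546 + 509/1008·385/1018 = 1/8 ✓
b·Ac²: (-3773/232560)·(-3230/1617) + 509/1008·154/1527 = 1/12 ✓
b·A²c: 509/1008·42/509 = 1/24 ✓; 4 stages ⇒ order 4.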